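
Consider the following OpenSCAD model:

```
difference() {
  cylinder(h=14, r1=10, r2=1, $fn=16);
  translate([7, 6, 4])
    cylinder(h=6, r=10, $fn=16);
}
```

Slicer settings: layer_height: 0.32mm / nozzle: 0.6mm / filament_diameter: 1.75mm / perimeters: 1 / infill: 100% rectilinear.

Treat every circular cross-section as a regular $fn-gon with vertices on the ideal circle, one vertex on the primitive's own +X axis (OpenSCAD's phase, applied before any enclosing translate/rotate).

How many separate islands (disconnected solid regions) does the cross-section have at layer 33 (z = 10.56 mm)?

At z = 10.56 mm: the cone (r1=10→r2=1) has section circumradius 3.211 here — a regular 16-gon; the cylinder at (7, 6) is absent (z outside [4, 10]); Subtracting the remaining from the first: none of the subtracted shapes is present at this height, so the cone is unchanged — 1 connected region. Overall, the cross-section is a single solid region. Island count = 1.

1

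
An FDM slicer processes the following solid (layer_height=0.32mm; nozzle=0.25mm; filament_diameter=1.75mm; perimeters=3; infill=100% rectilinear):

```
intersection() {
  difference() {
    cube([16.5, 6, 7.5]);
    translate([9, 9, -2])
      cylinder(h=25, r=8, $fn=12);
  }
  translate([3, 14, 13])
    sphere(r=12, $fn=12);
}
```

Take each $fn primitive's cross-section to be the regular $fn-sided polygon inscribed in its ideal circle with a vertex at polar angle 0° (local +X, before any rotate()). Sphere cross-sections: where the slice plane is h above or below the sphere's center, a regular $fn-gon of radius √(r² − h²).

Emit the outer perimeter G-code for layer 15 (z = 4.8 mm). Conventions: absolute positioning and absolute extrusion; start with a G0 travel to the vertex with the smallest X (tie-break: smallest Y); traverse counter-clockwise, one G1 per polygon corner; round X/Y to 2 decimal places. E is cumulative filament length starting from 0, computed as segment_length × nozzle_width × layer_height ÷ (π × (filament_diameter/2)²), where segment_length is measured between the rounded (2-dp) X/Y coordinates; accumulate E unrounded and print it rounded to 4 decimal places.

At z = 4.8 mm: the cube (footprint 16.5×6) is included at this height; the cylinder at (9, 9): section is a regular 12-gon, circumradius r=8; Taking the first minus the rest: starting from the 16.5×6 cube, the r=8 cylinder at (9, 9) partially overlaps it — only the 50.41 mm² overlap (of its 192.00 mm²) is removed, clipping the outline — 1 connected region; the r=12 sphere at (3, 14) slices to a regular 12-gon of circumradius 8.761 (√(r²−h²) with h=8.2 from center); Taking the intersection: the r=12 sphere at (3, 14) partially overlaps that combined region; clipping to the common part keeps 0.39 mm² — 1 connected region. The outline is a single polygon with 3 vertices. Extrusion per mm of travel: 0.25 × 0.32 / (π × 0.875²) = 0.033260. Accumulating E over each segment gives final E = 0.1317.

G0 X0.16 Y6.00 Z4.80
G1 X1.93 Y5.53 E0.0609
G1 X1.80 Y6.00 E0.0771
G1 X0.16 Y6.00 E0.1317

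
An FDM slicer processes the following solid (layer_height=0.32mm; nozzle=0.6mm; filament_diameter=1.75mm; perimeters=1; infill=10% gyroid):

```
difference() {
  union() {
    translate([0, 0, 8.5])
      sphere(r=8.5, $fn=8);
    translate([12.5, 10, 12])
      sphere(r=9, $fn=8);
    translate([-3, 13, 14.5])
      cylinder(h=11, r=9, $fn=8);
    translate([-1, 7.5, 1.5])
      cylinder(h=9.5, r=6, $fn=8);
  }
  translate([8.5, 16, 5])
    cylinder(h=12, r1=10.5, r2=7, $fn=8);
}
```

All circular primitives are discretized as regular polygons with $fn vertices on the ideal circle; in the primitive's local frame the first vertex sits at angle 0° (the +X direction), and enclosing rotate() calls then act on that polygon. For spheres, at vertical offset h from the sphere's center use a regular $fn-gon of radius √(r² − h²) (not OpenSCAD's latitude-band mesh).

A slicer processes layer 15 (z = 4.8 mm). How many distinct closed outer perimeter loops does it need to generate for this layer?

2

At z = 4.8 mm: the r=8.5 sphere contributes a regular 8-gon of circumradius √(8.5²−3.7²) = 7.652; the r=9 sphere at (12.5, 10) slices to a regular 8-gon of circumradius 5.400 (√(r²−h²) with h=7.2 from center); the cylinder at (-3, 13) is not intersected at this z (z outside [14.5, 25.5]); the cylinder at (-1, 7.5): section is a regular 8-gon, circumradius r=6; Combining (union): the regions partially overlap (shared area 39.18 mm²), so overlapping operands fuse into one piece — 2 connected regions; the cone at (8.5, 16) is absent (z outside [5, 17]); Subtracting the remaining from the first: none of the subtracted shapes is present at this height, so the result so far is unchanged — 2 connected regions. The result has 2 disconnected regions.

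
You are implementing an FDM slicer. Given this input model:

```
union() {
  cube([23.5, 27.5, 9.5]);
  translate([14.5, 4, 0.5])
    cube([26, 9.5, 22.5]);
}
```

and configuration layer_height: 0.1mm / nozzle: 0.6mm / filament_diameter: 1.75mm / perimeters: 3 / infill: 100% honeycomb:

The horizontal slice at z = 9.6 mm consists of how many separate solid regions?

1

At z = 9.6 mm: the cube does not reach this height (z outside [0, 9.5]); the cube at (14.5, 4) (footprint 26×9.5) is included at this height; Combining (union): only the 26×9.5 cube at (14.5, 4) is present, so the union is just that shape — 1 connected region. The result has 1 disconnected region.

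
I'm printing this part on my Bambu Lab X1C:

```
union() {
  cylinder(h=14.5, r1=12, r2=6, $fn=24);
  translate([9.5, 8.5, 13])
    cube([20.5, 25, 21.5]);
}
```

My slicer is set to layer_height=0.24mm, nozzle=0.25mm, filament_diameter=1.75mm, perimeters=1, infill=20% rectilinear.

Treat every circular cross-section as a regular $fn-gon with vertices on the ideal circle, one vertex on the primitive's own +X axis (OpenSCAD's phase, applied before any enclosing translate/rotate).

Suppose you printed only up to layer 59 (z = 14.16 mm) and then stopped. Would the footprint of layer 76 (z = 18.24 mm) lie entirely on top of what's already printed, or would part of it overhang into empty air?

Compare the two slices. At z = 14.16: the cone: at t=0.977 of its height the radius interpolates to r₁+(r₂−r₁)t = 6.141, giving a regular 24-gon of that circumradius (area = (24/2)·6.141²·sin(360°/24) = 117.11 mm²); the cube at (9.5, 8.5) is present — its section is the full 20.5×25 rectangle (area 512.50 mm²); Combining (union): the 2 present regions are separate (no shared area or edge), so areas and boundary lengths simply add and each stays a separate island — area = 629.61 mm². At z = 18.24: the cone is not intersected at this z (z outside [0, 14.5]); the 20.5×25 cube at (9.5, 8.5) contributes its full rectangle (area 512.50 mm²); Taking the union: only the 20.5×25 cube at (9.5, 8.5) is present, so the union is just that shape — area = 512.50 mm². Checking containment: the cross-section at z = 18.24 is a subset of the cross-section at z = 14.16.

entirely on top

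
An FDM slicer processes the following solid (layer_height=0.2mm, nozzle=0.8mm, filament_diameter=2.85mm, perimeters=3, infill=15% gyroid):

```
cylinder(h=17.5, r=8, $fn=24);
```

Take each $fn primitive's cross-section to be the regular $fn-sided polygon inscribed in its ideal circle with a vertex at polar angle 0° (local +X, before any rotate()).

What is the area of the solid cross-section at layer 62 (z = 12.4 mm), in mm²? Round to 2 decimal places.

At z = 12.4 mm: the r=8 cylinder contributes a regular 24-gon of circumradius 8 (area = (24/2)·8.000²·sin(360°/24) = 198.77 mm²). Overall, the cross-section is a single solid region. Net area = 198.77 mm².

198.77 mm²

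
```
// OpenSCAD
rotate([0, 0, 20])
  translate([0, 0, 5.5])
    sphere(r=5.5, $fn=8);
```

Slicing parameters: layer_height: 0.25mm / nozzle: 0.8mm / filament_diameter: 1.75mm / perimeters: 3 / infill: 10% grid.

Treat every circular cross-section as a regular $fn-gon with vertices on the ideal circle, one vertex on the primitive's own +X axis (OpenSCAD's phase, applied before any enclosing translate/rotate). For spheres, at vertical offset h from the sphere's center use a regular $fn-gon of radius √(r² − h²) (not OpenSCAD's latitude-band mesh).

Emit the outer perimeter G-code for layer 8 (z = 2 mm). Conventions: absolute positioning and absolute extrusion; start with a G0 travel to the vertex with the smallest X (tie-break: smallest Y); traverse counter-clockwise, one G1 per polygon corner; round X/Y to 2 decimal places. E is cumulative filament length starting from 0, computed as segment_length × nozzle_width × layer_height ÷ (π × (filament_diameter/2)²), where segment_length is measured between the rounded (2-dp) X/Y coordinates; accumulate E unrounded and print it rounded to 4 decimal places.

G0 X-3.99 Y-1.45 Z2.00
G1 X-1.79 Y-3.85 E0.2707
G1 X1.45 Y-3.99 E0.5404
G1 X3.85 Y-1.79 E0.8111
G1 X3.99 Y1.45 E1.0808
G1 X1.79 Y3.85 E1.3515
G1 X-1.45 Y3.99 E1.6211
G1 X-3.85 Y1.79 E1.8918
G1 X-3.99 Y-1.45 E2.1615

At z = 2 mm: the sphere: section is a regular 8-gon, circumradius = √(r²−h²) = √(5.5²−3.5²) = 4.243; (whole slice rotated 20° about Z — lengths, areas and connectivity unchanged). The outline is a single polygon with 8 vertices. Extrusion per mm of travel: 0.8 × 0.25 / (π × 0.875²) = 0.083150. Accumulating E over each segment gives final E = 2.1615.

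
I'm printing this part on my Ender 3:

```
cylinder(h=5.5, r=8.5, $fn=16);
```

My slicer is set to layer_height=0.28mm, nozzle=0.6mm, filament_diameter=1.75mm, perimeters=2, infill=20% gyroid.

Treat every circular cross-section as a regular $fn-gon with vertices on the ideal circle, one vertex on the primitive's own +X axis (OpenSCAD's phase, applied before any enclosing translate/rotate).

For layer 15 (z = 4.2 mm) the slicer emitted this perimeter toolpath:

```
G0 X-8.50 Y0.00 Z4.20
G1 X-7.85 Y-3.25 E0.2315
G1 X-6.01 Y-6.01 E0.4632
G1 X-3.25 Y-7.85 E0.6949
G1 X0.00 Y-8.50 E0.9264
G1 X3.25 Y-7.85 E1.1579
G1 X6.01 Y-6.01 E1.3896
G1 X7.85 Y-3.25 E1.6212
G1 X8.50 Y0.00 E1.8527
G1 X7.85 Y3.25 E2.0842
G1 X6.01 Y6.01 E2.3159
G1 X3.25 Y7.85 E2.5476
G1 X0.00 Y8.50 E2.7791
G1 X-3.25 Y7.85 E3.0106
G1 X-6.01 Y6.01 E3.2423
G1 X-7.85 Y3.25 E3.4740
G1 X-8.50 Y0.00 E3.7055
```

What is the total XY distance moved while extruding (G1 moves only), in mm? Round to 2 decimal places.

53.05 mm

Sum the Euclidean lengths of each G1 segment: total = 53.05 mm.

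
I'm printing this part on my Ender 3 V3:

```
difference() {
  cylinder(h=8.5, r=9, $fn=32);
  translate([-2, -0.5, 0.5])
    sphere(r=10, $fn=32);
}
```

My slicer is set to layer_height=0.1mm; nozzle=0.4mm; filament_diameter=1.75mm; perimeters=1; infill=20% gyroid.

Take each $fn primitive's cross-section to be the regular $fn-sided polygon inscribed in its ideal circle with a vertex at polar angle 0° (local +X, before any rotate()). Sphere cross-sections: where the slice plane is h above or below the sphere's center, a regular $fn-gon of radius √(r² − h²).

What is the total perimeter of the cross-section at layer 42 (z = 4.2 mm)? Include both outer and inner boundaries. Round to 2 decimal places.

At z = 4.2 mm: the r=9 cylinder gives a regular 32-gon of circumradius 9 (constant along its height) (perimeter = 2·32·9.000·sin(180°/32) = 56.46 mm); the r=10 sphere at (-2, -0.5) slices to a regular 32-gon of circumradius 9.290 (√(r²−h²) with h=3.7 from center) (perimeter = 2·32·9.290·sin(180°/32) = 58.28 mm); Subtracting the remaining from the first: starting from the r=9 cylinder, the r=10 sphere at (-2, -0.5) partially overlaps it — only the 223.24 mm² overlap (of its 269.41 mm²) is removed, clipping the outline — boundary = 52.16 mm. Overall, the cross-section is a single solid region. Total boundary length (outer) = 52.16 mm.

52.16 mm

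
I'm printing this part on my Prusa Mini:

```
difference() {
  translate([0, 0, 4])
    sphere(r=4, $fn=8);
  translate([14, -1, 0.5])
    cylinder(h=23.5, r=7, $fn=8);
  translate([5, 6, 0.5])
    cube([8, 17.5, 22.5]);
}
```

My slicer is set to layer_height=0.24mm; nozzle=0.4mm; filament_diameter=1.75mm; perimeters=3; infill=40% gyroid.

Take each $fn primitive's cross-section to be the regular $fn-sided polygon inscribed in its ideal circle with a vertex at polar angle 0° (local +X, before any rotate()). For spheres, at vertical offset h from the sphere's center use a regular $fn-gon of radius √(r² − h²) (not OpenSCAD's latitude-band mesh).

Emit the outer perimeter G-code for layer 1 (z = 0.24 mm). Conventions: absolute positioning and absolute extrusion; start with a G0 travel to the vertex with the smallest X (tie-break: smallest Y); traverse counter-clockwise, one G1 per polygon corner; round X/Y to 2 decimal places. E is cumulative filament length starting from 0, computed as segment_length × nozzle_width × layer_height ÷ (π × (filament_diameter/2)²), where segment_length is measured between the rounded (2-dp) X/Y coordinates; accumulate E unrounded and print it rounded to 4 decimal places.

G0 X-1.36 Y0.00 Z0.24
G1 X-0.96 Y-0.96 E0.0415
G1 X0.00 Y-1.36 E0.0830
G1 X0.96 Y-0.96 E0.1245
G1 X1.36 Y0.00 E0.1660
G1 X0.96 Y0.96 E0.2075
G1 X0.00 Y1.36 E0.2491
G1 X-0.96 Y0.96 E0.2906
G1 X-1.36 Y0.00 E0.3321

At z = 0.24 mm: the r=4 sphere contributes a regular 8-gon of circumradius √(4²−3.76²) = 1.365; the cylinder at (14, -1) does not reach this height (z outside [0.5, 24]); the cube at (5, 6) does not reach this height (z outside [0.5, 23]); After the difference (first − rest): none of the subtracted shapes is present at this height, so the r=4 sphere is unchanged — 1 connected region. The outline is a single polygon with 8 vertices. Extrusion per mm of travel: 0.4 × 0.24 / (π × 0.875²) = 0.039912. Accumulating E over each segment gives final E = 0.3321.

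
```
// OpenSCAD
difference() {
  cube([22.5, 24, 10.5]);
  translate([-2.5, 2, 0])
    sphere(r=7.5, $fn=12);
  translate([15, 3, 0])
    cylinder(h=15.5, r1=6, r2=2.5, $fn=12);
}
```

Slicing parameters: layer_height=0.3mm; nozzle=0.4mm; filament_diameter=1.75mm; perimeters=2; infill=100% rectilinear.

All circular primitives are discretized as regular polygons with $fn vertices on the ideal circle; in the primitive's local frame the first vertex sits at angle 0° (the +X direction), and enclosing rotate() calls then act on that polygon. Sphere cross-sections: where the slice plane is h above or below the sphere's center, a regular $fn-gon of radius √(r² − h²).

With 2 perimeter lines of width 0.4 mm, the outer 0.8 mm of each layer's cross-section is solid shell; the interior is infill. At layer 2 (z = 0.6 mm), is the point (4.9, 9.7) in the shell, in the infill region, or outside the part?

infill

At z = 0.6 mm: the cube is present — its section is the full 22.5×24 rectangle; the sphere at (-2.5, 2): section is a regular 12-gon, circumradius = √(r²−h²) = √(7.5²−0.6²) = 7.476; the cone at (15, 3) (r1=6→r2=2.5) has section circumradius 5.865 here — a regular 12-gon; Subtracting the remaining from the first: starting from the 22.5×24 cube, the r=7.5 sphere at (-2.5, 2) partially overlaps it — only the 33.48 mm² overlap (of its 167.67 mm²) is removed, clipping the outline; the cone at (15, 3) partially overlaps it — only the 84.36 mm² overlap (of its 103.18 mm²) is removed, clipping the outline — 1 connected region. Overall, the cross-section is a single solid region. The nearest boundary edge runs (3.97, 5.74)→(1.24, 8.47); distance from the point to it = 3.46 mm. The point is inside the cross-section and 3.46 mm from the nearest boundary — more than the 0.8 mm shell width (2 × 0.4), so it's in the infill interior.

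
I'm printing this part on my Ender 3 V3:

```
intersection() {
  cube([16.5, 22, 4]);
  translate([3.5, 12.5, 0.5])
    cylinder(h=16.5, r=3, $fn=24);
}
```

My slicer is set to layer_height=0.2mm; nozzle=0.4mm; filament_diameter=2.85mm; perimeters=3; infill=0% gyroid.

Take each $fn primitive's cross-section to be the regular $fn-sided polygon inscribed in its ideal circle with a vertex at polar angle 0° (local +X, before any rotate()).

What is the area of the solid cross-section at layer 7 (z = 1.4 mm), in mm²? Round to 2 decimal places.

27.95 mm²

At z = 1.4 mm: the 16.5×22 cube contributes its full rectangle (area 363.00 mm²); the r=3 cylinder at (3.5, 12.5) contributes a regular 24-gon of circumradius 3 (area = (24/2)·3.000²·sin(360°/24) = 27.95 mm²); After intersecting: the r=3 cylinder at (3.5, 12.5) lies inside the 16.5×22 cube, so the common part is the r=3 cylinder at (3.5, 12.5) itself — area = 27.95 mm². Overall, the cross-section is a single solid region. Net area = 27.95 mm².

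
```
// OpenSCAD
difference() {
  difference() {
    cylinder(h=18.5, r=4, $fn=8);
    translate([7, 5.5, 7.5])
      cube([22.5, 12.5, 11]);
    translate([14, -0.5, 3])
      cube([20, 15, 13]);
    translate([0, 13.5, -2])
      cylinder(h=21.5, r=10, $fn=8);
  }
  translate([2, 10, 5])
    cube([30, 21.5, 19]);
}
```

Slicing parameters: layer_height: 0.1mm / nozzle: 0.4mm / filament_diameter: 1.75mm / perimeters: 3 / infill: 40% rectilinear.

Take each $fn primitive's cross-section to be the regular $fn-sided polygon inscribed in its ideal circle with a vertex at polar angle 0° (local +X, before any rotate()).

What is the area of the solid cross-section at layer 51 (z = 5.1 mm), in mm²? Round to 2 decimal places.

At z = 5.1 mm: the r=4 cylinder contributes a regular 8-gon of circumradius 4 (area = (8/2)·4.000²·sin(360°/8) = 45.25 mm²); the cube at (7, 5.5) is absent (z outside [7.5, 18.5]); the cube at (14, -0.5) is present — its section is the full 20×15 rectangle (area 300.00 mm²); the r=10 cylinder at (0, 13.5) gives a regular 8-gon of circumradius 10 (constant along its height) (area = (8/2)·10.000²·sin(360°/8) = 282.84 mm²); Taking the first minus the rest: starting from the r=4 cylinder (45.25 mm²), the 20×15 cube at (14, -0.5) misses the remaining region (no effect); the r=10 cylinder at (0, 13.5) partially overlaps it — only the 0.30 mm² overlap (of its 282.84 mm²) is removed, clipping the outline — area = 44.95 mm²; the cube at (2, 10) is present — its section is the full 30×21.5 rectangle (area 645.00 mm²); Taking the first minus the rest: starting from that combined region (44.95 mm²), the 30×21.5 cube at (2, 10) misses the remaining region (no effect) — area = 44.95 mm². Overall, the cross-section is a single solid region. Net area = 44.95 mm².

44.95 mm²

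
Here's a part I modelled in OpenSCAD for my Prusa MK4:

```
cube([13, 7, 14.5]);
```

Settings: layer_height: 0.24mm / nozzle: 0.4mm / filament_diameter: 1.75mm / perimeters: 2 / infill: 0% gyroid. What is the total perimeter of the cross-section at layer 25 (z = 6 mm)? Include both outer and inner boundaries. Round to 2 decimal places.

40.00 mm

At z = 6 mm: the cube is present — its section is the full 13×7 rectangle (perimeter 40.00 mm). Overall, the cross-section is a single solid region. Total boundary length (outer) = 40.00 mm.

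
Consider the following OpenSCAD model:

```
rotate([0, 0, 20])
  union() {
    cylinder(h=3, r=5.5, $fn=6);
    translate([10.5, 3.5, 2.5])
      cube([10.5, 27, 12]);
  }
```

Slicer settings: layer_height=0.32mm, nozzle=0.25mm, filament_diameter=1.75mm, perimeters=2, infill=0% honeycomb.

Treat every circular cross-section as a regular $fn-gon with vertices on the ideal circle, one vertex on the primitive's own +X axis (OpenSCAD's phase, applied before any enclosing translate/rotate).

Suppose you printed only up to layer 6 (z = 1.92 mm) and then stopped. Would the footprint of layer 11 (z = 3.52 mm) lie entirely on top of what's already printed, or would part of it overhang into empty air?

part overhangs

Compare the two slices. At z = 1.92: the r=5.5 cylinder gives a regular 6-gon of circumradius 5.5 (constant along its height) (area = (6/2)·5.500²·sin(360°/6) = 78.59 mm²); the cube at (10.5, 3.5) does not reach this height (z outside [2.5, 14.5]); Taking the union: only the r=5.5 cylinder is present, so the union is just that shape — area = 78.59 mm²; (rotated 20° about Z; rotation is an isometry so areas/perimeters/island counts are preserved). At z = 3.52: the cylinder does not reach this height (z outside [0, 3]); the cube at (10.5, 3.5) (footprint 10.5×27) is included at this height (area 283.50 mm²); Taking the union: only the 10.5×27 cube at (10.5, 3.5) is present, so the union is just that shape — area = 283.50 mm²; (rotated 20° about Z; rotation is an isometry so areas/perimeters/island counts are preserved). Checking containment: at z = 3.52 the cross-section extends beyond the z = 1.92 cross-section by about 283.50 mm².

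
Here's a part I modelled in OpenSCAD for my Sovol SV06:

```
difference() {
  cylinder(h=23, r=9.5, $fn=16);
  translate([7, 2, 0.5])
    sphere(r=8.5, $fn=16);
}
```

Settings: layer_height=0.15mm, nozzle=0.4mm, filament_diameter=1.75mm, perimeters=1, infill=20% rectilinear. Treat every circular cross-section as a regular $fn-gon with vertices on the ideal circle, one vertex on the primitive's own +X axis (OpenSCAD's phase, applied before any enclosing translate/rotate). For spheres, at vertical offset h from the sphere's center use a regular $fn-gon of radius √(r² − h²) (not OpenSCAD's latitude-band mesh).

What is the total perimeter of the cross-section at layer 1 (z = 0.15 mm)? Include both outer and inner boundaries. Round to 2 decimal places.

61.47 mm

At z = 0.15 mm: the r=9.5 cylinder gives a regular 16-gon of circumradius 9.5 (constant along its height) (perimeter = 2·16·9.500·sin(180°/16) = 59.31 mm); the r=8.5 sphere at (7, 2) contributes a regular 16-gon of circumradius √(8.5²−0.35²) = 8.493 (perimeter = 2·16·8.493·sin(180°/16) = 53.02 mm); Taking the first minus the rest: starting from the r=9.5 cylinder, the r=8.5 sphere at (7, 2) partially overlaps it — only the 121.64 mm² overlap (of its 220.82 mm²) is removed, clipping the outline — boundary = 61.47 mm. Overall, the cross-section is a single solid region. Total boundary length (outer) = 61.47 mm.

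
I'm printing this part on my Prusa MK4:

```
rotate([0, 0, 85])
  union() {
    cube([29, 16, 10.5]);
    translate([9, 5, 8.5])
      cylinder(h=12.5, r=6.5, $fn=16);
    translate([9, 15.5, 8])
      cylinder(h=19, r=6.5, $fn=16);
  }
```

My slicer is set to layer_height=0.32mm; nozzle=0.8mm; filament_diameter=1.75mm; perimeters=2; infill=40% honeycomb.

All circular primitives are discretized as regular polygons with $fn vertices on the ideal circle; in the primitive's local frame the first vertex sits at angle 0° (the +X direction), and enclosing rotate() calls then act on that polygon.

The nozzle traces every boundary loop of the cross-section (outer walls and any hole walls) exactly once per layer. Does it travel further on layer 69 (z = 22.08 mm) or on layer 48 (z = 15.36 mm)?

Layer 69 (z = 22.08): the cube is not intersected at this z (z outside [0, 10.5]); the cylinder at (9, 5) does not reach this height (z outside [8.5, 21]); the cylinder at (9, 15.5): section is a regular 16-gon, circumradius r=6.5 (perimeter = 2·16·6.500·sin(180°/16) = 40.58 mm); Combining (union): only the r=6.5 cylinder at (9, 15.5) is present, so the union is just that shape — boundary = 40.58 mm; (whole slice rotated 85° about Z — lengths, areas and connectivity unchanged). So its perimeter = 40.58 mm. Layer 48 (z = 15.36): the cube does not reach this height (z outside [0, 10.5]); the r=6.5 cylinder at (9, 5) contributes a regular 16-gon of circumradius 6.5 (perimeter = 2·16·6.500·sin(180°/16) = 40.58 mm); the r=6.5 cylinder at (9, 15.5) gives a regular 16-gon of circumradius 6.5 (constant along its height) (perimeter = 2·16·6.500·sin(180°/16) = 40.58 mm); Combining (union): the regions partially overlap (shared area 11.68 mm²), so the edge portions inside another operand are dropped and the merged outline is re-measured after clipping — boundary = 65.58 mm; (rotated 85° about Z; rotation is an isometry so areas/perimeters/island counts are preserved). So its perimeter = 65.58 mm. Layer 48 is larger (65.58 vs 40.58 mm).

layer 48 (z = 15.36 mm)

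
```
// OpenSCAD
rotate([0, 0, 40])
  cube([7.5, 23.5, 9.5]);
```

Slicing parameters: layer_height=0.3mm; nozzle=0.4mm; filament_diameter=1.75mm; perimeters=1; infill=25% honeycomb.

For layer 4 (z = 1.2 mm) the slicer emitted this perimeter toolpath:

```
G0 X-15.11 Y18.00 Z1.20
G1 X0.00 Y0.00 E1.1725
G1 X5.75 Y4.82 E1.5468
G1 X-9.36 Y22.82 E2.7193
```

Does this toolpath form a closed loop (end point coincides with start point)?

Start point (G0): (-15.11, 18.00). End point (last G1): the path does not return to the start — open.

no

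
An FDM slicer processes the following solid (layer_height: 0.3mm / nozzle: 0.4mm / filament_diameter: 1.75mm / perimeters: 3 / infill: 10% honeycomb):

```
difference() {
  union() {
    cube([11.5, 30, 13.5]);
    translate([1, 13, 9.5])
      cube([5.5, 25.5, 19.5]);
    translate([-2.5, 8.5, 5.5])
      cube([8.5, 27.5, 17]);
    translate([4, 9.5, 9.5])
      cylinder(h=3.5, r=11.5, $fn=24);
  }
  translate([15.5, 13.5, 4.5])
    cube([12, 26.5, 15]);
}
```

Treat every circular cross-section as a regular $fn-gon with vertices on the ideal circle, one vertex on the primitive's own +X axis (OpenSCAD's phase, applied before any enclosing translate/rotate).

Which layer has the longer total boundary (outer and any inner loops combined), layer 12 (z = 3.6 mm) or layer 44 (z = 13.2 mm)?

Layer 12 (z = 3.6): the cube is present — its section is the full 11.5×30 rectangle (perimeter 83.00 mm); the cube at (1, 13) does not reach this height (z outside [9.5, 29]); the cube at (-2.5, 8.5) is absent (z outside [5.5, 22.5]); the cylinder at (4, 9.5) is absent (z outside [9.5, 13]); Merging all regions: only the 11.5×30 cube is present, so the union is just that shape — boundary = 83.00 mm; the cube at (15.5, 13.5) is not intersected at this z (z outside [4.5, 19.5]); After the difference (first − rest): none of the subtracted shapes is present at this height, so the result so far is unchanged — boundary = 83.00 mm. So its perimeter = 83.00 mm. Layer 44 (z = 13.2): the 11.5×30 cube contributes its full rectangle (perimeter 83.00 mm); the 5.5×25.5 cube at (1, 13) contributes its full rectangle (perimeter 62.00 mm); the 8.5×27.5 cube at (-2.5, 8.5) contributes its full rectangle (perimeter 72.00 mm); the cylinder at (4, 9.5) does not reach this height (z outside [9.5, 13]); Taking the union: the regions partially overlap (shared area 252.50 mm²), so the edge portions inside another operand are dropped and the merged outline is re-measured after clipping — boundary = 105.00 mm; the 12×26.5 cube at (15.5, 13.5) contributes its full rectangle (perimeter 77.00 mm); After the difference (first − rest): starting from the result so far, the 12×26.5 cube at (15.5, 13.5) misses the remaining region (no effect) — boundary = 105.00 mm. So its perimeter = 105.00 mm. Layer 44 is larger (105.00 vs 83.00 mm).

layer 44 (z = 13.2 mm)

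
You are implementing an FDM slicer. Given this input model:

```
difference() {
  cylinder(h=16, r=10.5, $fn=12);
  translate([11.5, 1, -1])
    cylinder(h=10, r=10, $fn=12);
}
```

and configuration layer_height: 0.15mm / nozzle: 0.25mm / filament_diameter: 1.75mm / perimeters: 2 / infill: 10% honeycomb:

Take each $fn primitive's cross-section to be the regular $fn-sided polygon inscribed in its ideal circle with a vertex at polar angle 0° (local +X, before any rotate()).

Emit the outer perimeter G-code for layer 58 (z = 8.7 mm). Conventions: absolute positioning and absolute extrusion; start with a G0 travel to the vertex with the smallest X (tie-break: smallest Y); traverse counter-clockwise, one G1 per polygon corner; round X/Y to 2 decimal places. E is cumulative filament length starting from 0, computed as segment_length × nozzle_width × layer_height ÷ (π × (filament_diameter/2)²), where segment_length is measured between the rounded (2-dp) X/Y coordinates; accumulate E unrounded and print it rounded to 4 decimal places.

G0 X-10.50 Y0.00 Z8.70
G1 X-9.09 Y-5.25 E0.0848
G1 X-5.25 Y-9.09 E0.1694
G1 X0.00 Y-10.50 E0.2542
G1 X5.25 Y-9.09 E0.3389
G1 X6.64 Y-7.70 E0.3696
G1 X6.50 Y-7.66 E0.3718
G1 X2.84 Y-4.00 E0.4525
G1 X1.50 Y1.00 E0.5332
G1 X2.84 Y6.00 E0.6139
G1 X5.59 Y8.75 E0.6746
G1 X5.25 Y9.09 E0.6821
G1 X0.00 Y10.50 E0.7668
G1 X-5.25 Y9.09 E0.8516
G1 X-9.09 Y5.25 E0.9362
G1 X-10.50 Y0.00 E1.0210

At z = 8.7 mm: the cylinder: section is a regular 12-gon, circumradius r=10.5; the r=10 cylinder at (11.5, 1) gives a regular 12-gon of circumradius 10 (constant along its height); After the difference (first − rest): starting from the r=10.5 cylinder, the r=10 cylinder at (11.5, 1) partially overlaps it — only the 97.20 mm² overlap (of its 300.00 mm²) is removed, clipping the outline — 1 connected region. The outline is a single polygon with 15 vertices. Extrusion per mm of travel: 0.25 × 0.15 / (π × 0.875²) = 0.015591. Accumulating E over each segment gives final E = 1.0210.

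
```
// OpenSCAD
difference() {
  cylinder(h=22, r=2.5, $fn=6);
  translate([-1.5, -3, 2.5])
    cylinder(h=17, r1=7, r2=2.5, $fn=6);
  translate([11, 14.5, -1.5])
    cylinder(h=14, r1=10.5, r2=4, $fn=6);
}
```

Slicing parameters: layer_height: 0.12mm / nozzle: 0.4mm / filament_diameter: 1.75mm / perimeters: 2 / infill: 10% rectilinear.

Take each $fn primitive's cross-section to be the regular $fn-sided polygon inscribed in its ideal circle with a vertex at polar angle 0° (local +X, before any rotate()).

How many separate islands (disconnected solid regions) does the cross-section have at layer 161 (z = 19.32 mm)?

At z = 19.32 mm: the r=2.5 cylinder gives a regular 6-gon of circumradius 2.5 (constant along its height); the cone at (-1.5, -3) contributes a regular 6-gon of circumradius 2.548 (interpolated between r1=7 and r2=2.5 at t=0.989); the cone at (11, 14.5) is absent (z outside [-1.5, 12.5]); Taking the first minus the rest: starting from the r=2.5 cylinder, the cone at (-1.5, -3) partially overlaps it — only the 2.49 mm² overlap (of its 16.86 mm²) is removed, clipping the outline — 1 connected region. Overall, the cross-section is a single solid region. Island count = 1.

1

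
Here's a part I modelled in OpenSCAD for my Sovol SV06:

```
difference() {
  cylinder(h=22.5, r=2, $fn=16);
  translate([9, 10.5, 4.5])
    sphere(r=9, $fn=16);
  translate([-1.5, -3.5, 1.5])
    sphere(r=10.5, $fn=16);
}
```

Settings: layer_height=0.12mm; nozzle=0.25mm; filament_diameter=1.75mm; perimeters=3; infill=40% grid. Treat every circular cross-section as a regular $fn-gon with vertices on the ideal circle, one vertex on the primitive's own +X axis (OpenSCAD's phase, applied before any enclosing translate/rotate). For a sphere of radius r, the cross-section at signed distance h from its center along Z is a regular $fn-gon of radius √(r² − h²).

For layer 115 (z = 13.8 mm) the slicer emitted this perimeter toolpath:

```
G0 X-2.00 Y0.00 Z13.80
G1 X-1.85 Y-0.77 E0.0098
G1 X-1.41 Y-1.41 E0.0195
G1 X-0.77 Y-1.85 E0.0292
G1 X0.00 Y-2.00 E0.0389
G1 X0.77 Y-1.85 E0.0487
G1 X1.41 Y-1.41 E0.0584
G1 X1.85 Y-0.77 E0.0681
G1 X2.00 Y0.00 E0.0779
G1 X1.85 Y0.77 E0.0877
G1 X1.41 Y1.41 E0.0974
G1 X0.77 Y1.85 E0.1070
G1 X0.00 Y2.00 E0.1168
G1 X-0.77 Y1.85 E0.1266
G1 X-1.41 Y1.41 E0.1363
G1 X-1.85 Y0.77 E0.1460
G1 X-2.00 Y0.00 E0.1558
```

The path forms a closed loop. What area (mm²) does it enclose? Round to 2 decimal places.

12.25 mm²

Apply the shoelace formula to the sequence of (X, Y) vertices; enclosed area = 12.25 mm².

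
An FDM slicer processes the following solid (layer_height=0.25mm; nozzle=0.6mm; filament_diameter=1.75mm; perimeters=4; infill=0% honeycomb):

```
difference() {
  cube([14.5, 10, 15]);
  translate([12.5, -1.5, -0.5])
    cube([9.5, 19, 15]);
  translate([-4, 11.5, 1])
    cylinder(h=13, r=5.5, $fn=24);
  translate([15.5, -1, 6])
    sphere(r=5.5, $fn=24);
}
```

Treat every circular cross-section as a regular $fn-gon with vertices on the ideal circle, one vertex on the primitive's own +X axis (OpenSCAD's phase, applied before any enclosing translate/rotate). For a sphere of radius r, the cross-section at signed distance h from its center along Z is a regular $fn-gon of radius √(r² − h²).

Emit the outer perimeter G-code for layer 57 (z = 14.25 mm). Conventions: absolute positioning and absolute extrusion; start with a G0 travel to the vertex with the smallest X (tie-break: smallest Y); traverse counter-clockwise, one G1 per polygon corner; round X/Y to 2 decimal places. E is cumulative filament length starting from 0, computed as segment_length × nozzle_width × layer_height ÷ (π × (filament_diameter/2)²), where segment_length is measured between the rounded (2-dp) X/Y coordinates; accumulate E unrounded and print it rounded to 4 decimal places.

At z = 14.25 mm: the 14.5×10 cube contributes its full rectangle; the cube at (12.5, -1.5) (footprint 9.5×19) is included at this height; the cylinder at (-4, 11.5) is absent (z outside [1, 14]); the sphere at (15.5, -1) is not intersected at this z (|z−center|=8.250 > r=5.5); Subtracting the remaining from the first: starting from the 14.5×10 cube, the 9.5×19 cube at (12.5, -1.5) partially overlaps it — only the 20.00 mm² overlap (of its 180.50 mm²) is removed, clipping the outline — 1 connected region. The outline is a single polygon with 4 vertices. Extrusion per mm of travel: 0.6 × 0.25 / (π × 0.875²) = 0.062363. Accumulating E over each segment gives final E = 2.8063.

G0 X0.00 Y0.00 Z14.25
G1 X12.50 Y0.00 E0.7795
G1 X12.50 Y10.00 E1.4032
G1 X0.00 Y10.00 E2.1827
G1 X0.00 Y0.00 E2.8063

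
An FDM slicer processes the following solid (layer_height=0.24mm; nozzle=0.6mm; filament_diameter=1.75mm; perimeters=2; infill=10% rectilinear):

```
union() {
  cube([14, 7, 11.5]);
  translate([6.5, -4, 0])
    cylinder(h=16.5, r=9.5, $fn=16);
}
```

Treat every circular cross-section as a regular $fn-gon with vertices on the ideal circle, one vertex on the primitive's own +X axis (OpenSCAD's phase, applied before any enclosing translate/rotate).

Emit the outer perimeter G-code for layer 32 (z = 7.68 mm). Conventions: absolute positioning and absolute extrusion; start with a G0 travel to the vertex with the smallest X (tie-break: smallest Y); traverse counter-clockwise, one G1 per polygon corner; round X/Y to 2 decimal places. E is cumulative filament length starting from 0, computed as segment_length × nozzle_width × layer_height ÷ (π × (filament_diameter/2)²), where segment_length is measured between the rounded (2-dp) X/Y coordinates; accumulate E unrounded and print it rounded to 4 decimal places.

G0 X-3.00 Y-4.00 Z7.68
G1 X-2.28 Y-7.64 E0.2221
G1 X-0.22 Y-10.72 E0.4440
G1 X2.86 Y-12.78 E0.6658
G1 X6.50 Y-13.50 E0.8880
G1 X10.14 Y-12.78 E1.1101
G1 X13.22 Y-10.72 E1.3319
G1 X15.28 Y-7.64 E1.5538
G1 X16.00 Y-4.00 E1.7759
G1 X15.28 Y-0.36 E1.9981
G1 X14.00 Y1.55 E2.1357
G1 X14.00 Y7.00 E2.4620
G1 X0.00 Y7.00 E3.3001
G1 X0.00 Y2.86 E3.5480
G1 X-0.22 Y2.72 E3.5636
G1 X-2.28 Y-0.36 E3.7854
G1 X-3.00 Y-4.00 E4.0076

At z = 7.68 mm: the cube is present — its section is the full 14×7 rectangle; the cylinder at (6.5, -4): section is a regular 16-gon, circumradius r=9.5; Merging all regions: the regions partially overlap (shared area 61.52 mm²), so overlapping operands fuse into one piece — 1 connected region. The outline is a single polygon with 16 vertices. Extrusion per mm of travel: 0.6 × 0.24 / (π × 0.875²) = 0.059868. Accumulating E over each segment gives final E = 4.0076.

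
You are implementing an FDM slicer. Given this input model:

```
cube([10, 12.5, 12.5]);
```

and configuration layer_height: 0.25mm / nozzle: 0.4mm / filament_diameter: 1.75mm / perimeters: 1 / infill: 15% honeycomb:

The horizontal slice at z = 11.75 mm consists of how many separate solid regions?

1

At z = 11.75 mm: the cube (footprint 10×12.5) is included at this height. The result has 1 disconnected region.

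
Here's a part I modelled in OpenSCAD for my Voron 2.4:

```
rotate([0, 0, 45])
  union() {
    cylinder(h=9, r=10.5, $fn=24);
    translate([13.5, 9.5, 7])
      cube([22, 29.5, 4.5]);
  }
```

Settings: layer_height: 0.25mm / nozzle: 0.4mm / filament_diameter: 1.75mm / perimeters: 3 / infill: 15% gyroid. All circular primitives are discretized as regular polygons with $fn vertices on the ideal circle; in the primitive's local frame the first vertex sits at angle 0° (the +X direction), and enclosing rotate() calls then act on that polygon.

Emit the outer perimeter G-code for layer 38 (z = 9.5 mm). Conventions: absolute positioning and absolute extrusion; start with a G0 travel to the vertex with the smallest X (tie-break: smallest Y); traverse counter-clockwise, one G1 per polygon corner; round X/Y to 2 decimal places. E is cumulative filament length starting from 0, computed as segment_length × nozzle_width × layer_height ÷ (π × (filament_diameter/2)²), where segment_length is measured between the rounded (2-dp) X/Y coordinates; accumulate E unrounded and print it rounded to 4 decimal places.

At z = 9.5 mm: the cylinder is absent (z outside [0, 9]); the cube at (13.5, 9.5) (footprint 22×29.5) is included at this height; Taking the union: only the 22×29.5 cube at (13.5, 9.5) is present, so the union is just that shape — 1 connected region; (rotated 45° about Z; rotation is an isometry so areas/perimeters/island counts are preserved). The outline is a single polygon with 4 vertices. Extrusion per mm of travel: 0.4 × 0.25 / (π × 0.875²) = 0.041575. Accumulating E over each segment gives final E = 4.2821.

G0 X-18.03 Y37.12 Z9.50
G1 X2.83 Y16.26 E1.2265
G1 X18.38 Y31.82 E2.1411
G1 X-2.47 Y52.68 E3.3673
G1 X-18.03 Y37.12 E4.2821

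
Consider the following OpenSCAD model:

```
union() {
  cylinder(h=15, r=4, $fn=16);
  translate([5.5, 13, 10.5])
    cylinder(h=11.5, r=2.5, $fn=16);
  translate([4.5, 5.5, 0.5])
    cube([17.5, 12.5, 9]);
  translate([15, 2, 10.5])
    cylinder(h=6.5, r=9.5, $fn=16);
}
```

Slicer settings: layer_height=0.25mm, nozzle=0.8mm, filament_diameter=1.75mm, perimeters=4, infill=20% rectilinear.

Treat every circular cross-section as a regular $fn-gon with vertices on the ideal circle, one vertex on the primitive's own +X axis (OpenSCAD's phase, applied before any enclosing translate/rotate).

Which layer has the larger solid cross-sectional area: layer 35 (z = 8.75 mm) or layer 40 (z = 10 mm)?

Layer 35 (z = 8.75): the cylinder: section is a regular 16-gon, circumradius r=4 (area = (16/2)·4.000²·sin(360°/16) = 48.98 mm²); the cylinder at (5.5, 13) is not intersected at this z (z outside [10.5, 22]); the 17.5×12.5 cube at (4.5, 5.5) contributes its full rectangle (area 218.75 mm²); the cylinder at (15, 2) is not intersected at this z (z outside [10.5, 17]); Merging all regions: the 2 present regions are separate (no shared area or edge), so areas and boundary lengths simply add and each stays a separate island — area = 267.73 mm². So its area = 267.73 mm². Layer 40 (z = 10): the r=4 cylinder contributes a regular 16-gon of circumradius 4 (area = (16/2)·4.000²·sin(360°/16) = 48.98 mm²); the cylinder at (5.5, 13) does not reach this height (z outside [10.5, 22]); the cube at (4.5, 5.5) is absent (z outside [0.5, 9.5]); the cylinder at (15, 2) does not reach this height (z outside [10.5, 17]); Taking the union: only the r=4 cylinder is present, so the union is just that shape — area = 48.98 mm². So its area = 48.98 mm². Layer 35 is larger (267.73 vs 48.98 mm²).

layer 35 (z = 8.75 mm)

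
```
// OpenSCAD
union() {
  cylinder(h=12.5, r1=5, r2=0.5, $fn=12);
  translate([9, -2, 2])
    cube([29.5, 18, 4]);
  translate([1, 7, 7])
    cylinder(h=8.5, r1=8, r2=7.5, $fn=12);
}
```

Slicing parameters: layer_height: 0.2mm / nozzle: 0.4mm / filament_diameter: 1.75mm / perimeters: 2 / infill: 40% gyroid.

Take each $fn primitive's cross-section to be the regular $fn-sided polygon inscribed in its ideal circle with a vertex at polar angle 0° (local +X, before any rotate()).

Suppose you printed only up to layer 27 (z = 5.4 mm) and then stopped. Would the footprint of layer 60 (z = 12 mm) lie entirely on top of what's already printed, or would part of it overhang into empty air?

Compare the two slices. At z = 5.4: the cone: at t=0.432 of its height the radius interpolates to r₁+(r₂−r₁)t = 3.056, giving a regular 12-gon of that circumradius (area = (12/2)·3.056²·sin(360°/12) = 28.02 mm²); the cube at (9, -2) (footprint 29.5×18) is included at this height (area 531.00 mm²); the cone at (1, 7) is not intersected at this z (z outside [7, 15.5]); Taking the union: the 2 present regions are separate (no shared area or edge), so areas and boundary lengths simply add and each stays a separate island — area = 559.02 mm². At z = 12: the cone contributes a regular 12-gon of circumradius 0.680 (interpolated between r1=5 and r2=0.5 at t=0.960) (area = (12/2)·0.680²·sin(360°/12) = 1.39 mm²); the cube at (9, -2) is not intersected at this z (z outside [2, 6]); the cone at (1, 7): at t=0.588 of its height the radius interpolates to r₁+(r₂−r₁)t = 7.706, giving a regular 12-gon of that circumradius (area = (12/2)·7.706²·sin(360°/12) = 178.14 mm²); Taking the union: the regions partially overlap — summed areas 179.53 mm² minus the doubly-counted overlap 1.21 mm² gives 178.32 mm² — area = 178.32 mm². Checking containment: at z = 12 the cross-section extends beyond the z = 5.4 cross-section by about 162.58 mm².

part overhangs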